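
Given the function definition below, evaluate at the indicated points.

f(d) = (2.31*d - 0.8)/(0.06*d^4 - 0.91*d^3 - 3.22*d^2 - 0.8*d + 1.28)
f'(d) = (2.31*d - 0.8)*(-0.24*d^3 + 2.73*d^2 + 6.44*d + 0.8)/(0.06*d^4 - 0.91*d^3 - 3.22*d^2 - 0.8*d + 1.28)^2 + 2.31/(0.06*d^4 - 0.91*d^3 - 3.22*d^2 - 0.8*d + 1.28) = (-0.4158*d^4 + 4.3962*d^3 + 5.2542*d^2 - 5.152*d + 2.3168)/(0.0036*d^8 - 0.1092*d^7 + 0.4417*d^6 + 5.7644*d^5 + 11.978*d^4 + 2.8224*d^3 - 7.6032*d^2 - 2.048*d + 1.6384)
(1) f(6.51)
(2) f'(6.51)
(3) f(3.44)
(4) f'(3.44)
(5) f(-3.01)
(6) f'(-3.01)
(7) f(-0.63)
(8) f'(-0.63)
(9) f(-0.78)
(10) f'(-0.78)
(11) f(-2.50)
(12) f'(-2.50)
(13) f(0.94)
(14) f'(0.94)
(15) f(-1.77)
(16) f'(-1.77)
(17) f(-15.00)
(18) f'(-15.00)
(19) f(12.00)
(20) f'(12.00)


(1) = -0.05
(2) = 0.01
(3) = -0.10
(4) = 0.04
(5) = -1.82
(6) = -4.89
(7) = -3.04
(8) = 11.74
(9) = -6.52
(10) = 45.80
(11) = 23.27
(12) = -462.34
(13) = -0.45
(14) = 0.59
(15) = 2.78
(16) = -0.18
(17) = -0.01
(18) = -0.00
(19) = -0.03
(20) = -0.00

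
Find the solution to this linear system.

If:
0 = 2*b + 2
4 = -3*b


Then:
No Solution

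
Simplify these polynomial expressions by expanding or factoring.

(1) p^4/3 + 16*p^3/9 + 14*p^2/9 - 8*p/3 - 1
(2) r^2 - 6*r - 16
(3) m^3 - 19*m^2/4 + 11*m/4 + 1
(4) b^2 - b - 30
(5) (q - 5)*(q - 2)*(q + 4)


(1) = (p/3 + 1)*(p - 1)*(p + 1/3)*(p + 3)
(2) = (r - 8)*(r + 2)
(3) = (m - 4)*(m - 1)*(m + 1/4)
(4) = (b - 6)*(b + 5)
(5) = q^3 - 3*q^2 - 18*q + 40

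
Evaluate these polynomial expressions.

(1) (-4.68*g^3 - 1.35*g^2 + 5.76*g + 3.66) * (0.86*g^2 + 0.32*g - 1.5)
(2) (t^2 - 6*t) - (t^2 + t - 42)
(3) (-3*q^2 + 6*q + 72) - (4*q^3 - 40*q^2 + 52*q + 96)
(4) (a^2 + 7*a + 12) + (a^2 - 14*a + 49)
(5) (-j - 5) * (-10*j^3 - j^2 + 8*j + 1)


(1) = -4.0248*g^5 - 2.6586*g^4 + 11.5416*g^3 + 7.0158*g^2 - 7.4688*g - 5.49
(2) = 42 - 7*t
(3) = -4*q^3 + 37*q^2 - 46*q - 24
(4) = 2*a^2 - 7*a + 61
(5) = 10*j^4 + 51*j^3 - 3*j^2 - 41*j - 5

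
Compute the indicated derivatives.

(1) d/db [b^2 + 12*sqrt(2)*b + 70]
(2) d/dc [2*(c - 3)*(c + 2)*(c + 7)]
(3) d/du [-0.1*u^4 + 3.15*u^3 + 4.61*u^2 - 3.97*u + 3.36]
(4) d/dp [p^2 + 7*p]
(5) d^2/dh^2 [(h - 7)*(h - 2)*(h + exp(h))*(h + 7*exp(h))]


(1) = 2*b + 12*sqrt(2)
(2) = 6*c^2 + 24*c - 26
(3) = -0.4*u^3 + 9.45*u^2 + 9.22*u - 3.97
(4) = 2*p + 7
(5) = 8*h^3*exp(h) + 28*h^2*exp(2*h) - 24*h^2*exp(h) + 12*h^2 - 196*h*exp(2*h) - 128*h*exp(h) - 54*h + 154*exp(2*h) + 80*exp(h) + 28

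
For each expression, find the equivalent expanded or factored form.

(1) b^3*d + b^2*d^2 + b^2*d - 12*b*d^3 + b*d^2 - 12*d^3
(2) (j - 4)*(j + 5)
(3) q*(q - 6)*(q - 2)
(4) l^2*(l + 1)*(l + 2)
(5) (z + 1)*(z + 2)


(1) = (b - 3*d)*(b + 4*d)*(b*d + d)
(2) = j^2 + j - 20
(3) = q^3 - 8*q^2 + 12*q
(4) = l^4 + 3*l^3 + 2*l^2
(5) = z^2 + 3*z + 2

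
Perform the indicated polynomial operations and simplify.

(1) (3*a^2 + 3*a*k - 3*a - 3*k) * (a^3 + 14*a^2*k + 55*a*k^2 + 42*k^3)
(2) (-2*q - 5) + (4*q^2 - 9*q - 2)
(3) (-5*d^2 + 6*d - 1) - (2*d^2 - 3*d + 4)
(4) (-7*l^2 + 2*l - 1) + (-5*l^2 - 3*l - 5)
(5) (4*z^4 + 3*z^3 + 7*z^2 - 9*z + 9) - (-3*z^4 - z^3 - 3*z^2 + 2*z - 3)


(1) = 3*a^5 + 45*a^4*k - 3*a^4 + 207*a^3*k^2 - 45*a^3*k + 291*a^2*k^3 - 207*a^2*k^2 + 126*a*k^4 - 291*a*k^3 - 126*k^4
(2) = 4*q^2 - 11*q - 7
(3) = -7*d^2 + 9*d - 5
(4) = -12*l^2 - l - 6
(5) = 7*z^4 + 4*z^3 + 10*z^2 - 11*z + 12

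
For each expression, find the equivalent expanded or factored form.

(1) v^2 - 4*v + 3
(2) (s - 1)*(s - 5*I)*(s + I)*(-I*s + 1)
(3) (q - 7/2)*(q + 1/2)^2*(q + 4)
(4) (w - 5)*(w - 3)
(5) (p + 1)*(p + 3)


(1) = (v - 3)*(v - 1)
(2) = -I*s^4 - 3*s^3 + I*s^3 + 3*s^2 - 9*I*s^2 + 5*s + 9*I*s - 5
(3) = q^4 + 3*q^3/2 - 53*q^2/4 - 111*q/8 - 7/2
(4) = w^2 - 8*w + 15
(5) = p^2 + 4*p + 3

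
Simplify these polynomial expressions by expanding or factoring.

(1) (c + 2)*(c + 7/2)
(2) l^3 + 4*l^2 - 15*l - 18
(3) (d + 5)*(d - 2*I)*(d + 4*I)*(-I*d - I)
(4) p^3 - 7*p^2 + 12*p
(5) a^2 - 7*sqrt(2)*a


(1) = c^2 + 11*c/2 + 7
(2) = (l - 3)*(l + 1)*(l + 6)
(3) = -I*d^4 + 2*d^3 - 6*I*d^3 + 12*d^2 - 13*I*d^2 + 10*d - 48*I*d - 40*I
(4) = p*(p - 4)*(p - 3)
(5) = a*(a - 7*sqrt(2))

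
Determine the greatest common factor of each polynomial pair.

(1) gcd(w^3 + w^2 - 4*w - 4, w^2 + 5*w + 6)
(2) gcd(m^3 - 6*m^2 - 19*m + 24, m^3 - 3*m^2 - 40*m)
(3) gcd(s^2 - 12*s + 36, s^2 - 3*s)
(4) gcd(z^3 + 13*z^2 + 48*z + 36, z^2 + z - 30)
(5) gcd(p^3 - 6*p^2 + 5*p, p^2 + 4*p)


(1) = w + 2
(2) = m - 8
(3) = gcd((s - 6)^2, s*(s - 3)) = 1
(4) = gcd((z + 1)*(z + 6)^2, (z - 5)*(z + 6)) = z + 6
(5) = p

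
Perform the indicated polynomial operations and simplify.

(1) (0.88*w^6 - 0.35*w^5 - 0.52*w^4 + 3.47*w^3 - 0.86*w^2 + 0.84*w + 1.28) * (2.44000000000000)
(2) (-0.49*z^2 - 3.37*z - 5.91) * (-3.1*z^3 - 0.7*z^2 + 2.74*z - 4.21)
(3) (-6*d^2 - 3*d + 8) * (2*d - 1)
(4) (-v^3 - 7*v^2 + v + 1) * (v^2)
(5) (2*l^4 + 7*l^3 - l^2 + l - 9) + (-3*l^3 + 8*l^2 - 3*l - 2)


(1) = 2.1472*w^6 - 0.854*w^5 - 1.2688*w^4 + 8.4668*w^3 - 2.0984*w^2 + 2.0496*w + 3.1232
(2) = 1.519*z^5 + 10.79*z^4 + 19.3374*z^3 - 3.0339*z^2 - 2.0057*z + 24.8811
(3) = -12*d^3 + 19*d - 8
(4) = -v^5 - 7*v^4 + v^3 + v^2
(5) = 2*l^4 + 4*l^3 + 7*l^2 - 2*l - 11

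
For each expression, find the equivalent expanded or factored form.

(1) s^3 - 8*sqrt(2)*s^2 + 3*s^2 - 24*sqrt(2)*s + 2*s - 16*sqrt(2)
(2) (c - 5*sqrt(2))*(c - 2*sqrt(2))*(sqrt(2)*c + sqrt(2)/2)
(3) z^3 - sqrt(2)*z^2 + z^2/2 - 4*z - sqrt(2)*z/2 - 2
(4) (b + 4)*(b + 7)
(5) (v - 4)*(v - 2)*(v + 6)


(1) = (s + 1)*(s + 2)*(s - 8*sqrt(2))
(2) = sqrt(2)*c^3 - 14*c^2 + sqrt(2)*c^2/2 - 7*c + 20*sqrt(2)*c + 10*sqrt(2)
(3) = (z + 1/2)*(z - 2*sqrt(2))*(z + sqrt(2))
(4) = b^2 + 11*b + 28
(5) = v^3 - 28*v + 48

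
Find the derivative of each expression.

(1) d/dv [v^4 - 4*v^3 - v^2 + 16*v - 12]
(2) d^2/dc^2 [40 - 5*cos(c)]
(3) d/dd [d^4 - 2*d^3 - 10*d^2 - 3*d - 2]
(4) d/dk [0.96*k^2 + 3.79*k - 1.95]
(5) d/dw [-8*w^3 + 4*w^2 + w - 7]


(1) = 4*v^3 - 12*v^2 - 2*v + 16
(2) = 5*cos(c)
(3) = 4*d^3 - 6*d^2 - 20*d - 3
(4) = 1.92*k + 3.79
(5) = -24*w^2 + 8*w + 1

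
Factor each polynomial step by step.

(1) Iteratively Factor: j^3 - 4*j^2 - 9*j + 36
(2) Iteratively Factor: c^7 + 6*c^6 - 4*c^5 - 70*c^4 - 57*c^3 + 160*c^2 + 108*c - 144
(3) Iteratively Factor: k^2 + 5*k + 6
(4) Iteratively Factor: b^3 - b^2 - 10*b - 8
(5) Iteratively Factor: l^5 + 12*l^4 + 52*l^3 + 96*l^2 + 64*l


(1) = (j - 4)*(j^2 - 9) = (j - 4)*(j - 3)*(j + 3)
(2) = (c - 1)*(c^6 + 7*c^5 + 3*c^4 - 67*c^3 - 124*c^2 + 36*c + 144) = (c - 1)*(c + 3)*(c^5 + 4*c^4 - 9*c^3 - 40*c^2 - 4*c + 48) = (c - 3)*(c - 1)*(c + 3)*(c^4 + 7*c^3 + 12*c^2 - 4*c - 16) = (c - 3)*(c - 1)*(c + 3)*(c + 4)*(c^3 + 3*c^2 - 4) = (c - 3)*(c - 1)*(c + 2)*(c + 3)*(c + 4)*(c^2 + c - 2) = (c - 3)*(c - 1)^2*(c + 2)*(c + 3)*(c + 4)*(c + 2)
(3) = (k + 3)*(k + 2)
(4) = (b + 2)*(b^2 - 3*b - 4) = (b - 4)*(b + 2)*(b + 1)
(5) = (l + 2)*(l^4 + 10*l^3 + 32*l^2 + 32*l) = (l + 2)^2*(l^3 + 8*l^2 + 16*l) = (l + 2)^2*(l + 4)*(l^2 + 4*l) = (l + 2)^2*(l + 4)^2*(l)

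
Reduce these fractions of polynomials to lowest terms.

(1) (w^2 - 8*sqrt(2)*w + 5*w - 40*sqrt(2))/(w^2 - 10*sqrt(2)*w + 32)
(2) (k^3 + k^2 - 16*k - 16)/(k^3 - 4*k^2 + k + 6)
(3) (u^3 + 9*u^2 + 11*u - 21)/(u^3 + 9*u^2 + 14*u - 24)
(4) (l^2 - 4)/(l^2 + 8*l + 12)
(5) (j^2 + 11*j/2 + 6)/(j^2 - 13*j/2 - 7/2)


(1) = (w + 5)/(w - 2*sqrt(2))
(2) = (k^2 - 16)/(k^2 - 5*k + 6)
(3) = (u^2 + 10*u + 21)/(u^2 + 10*u + 24)
(4) = (l - 2)/(l + 6)
(5) = (2*j^2 + 11*j + 12)/(2*j^2 - 13*j - 7)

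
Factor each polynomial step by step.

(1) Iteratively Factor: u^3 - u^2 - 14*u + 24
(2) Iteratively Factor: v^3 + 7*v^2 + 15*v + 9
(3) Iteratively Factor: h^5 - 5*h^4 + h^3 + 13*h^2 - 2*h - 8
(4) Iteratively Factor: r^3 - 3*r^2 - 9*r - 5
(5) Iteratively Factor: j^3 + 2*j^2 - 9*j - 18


(1) = (u - 2)*(u^2 + u - 12) = (u - 2)*(u + 4)*(u - 3)
(2) = (v + 3)*(v^2 + 4*v + 3) = (v + 3)^2*(v + 1)
(3) = (h - 1)*(h^4 - 4*h^3 - 3*h^2 + 10*h + 8) = (h - 2)*(h - 1)*(h^3 - 2*h^2 - 7*h - 4) = (h - 4)*(h - 2)*(h - 1)*(h^2 + 2*h + 1) = (h - 4)*(h - 2)*(h - 1)*(h + 1)*(h + 1)
(4) = (r + 1)*(r^2 - 4*r - 5) = (r - 5)*(r + 1)*(r + 1)
(5) = (j + 3)*(j^2 - j - 6) = (j + 2)*(j + 3)*(j - 3)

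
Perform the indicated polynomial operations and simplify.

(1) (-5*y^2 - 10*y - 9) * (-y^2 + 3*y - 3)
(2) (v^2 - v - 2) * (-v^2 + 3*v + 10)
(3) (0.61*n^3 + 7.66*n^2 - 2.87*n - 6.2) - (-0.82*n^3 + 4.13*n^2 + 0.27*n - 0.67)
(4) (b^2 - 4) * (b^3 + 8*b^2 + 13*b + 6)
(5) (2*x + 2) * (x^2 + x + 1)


(1) = 5*y^4 - 5*y^3 - 6*y^2 + 3*y + 27
(2) = -v^4 + 4*v^3 + 9*v^2 - 16*v - 20
(3) = 1.43*n^3 + 3.53*n^2 - 3.14*n - 5.53
(4) = b^5 + 8*b^4 + 9*b^3 - 26*b^2 - 52*b - 24
(5) = 2*x^3 + 4*x^2 + 4*x + 2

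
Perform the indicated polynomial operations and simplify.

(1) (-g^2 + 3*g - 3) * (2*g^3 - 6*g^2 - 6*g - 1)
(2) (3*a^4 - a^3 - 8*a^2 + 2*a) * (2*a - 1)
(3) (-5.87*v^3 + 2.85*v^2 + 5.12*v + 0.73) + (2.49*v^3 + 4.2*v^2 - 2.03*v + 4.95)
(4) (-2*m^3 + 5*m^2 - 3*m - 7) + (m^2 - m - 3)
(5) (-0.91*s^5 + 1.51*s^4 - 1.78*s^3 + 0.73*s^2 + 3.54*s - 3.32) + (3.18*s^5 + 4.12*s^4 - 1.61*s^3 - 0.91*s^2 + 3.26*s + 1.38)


(1) = -2*g^5 + 12*g^4 - 18*g^3 + g^2 + 15*g + 3
(2) = 6*a^5 - 5*a^4 - 15*a^3 + 12*a^2 - 2*a
(3) = -3.38*v^3 + 7.05*v^2 + 3.09*v + 5.68
(4) = -2*m^3 + 6*m^2 - 4*m - 10
(5) = 2.27*s^5 + 5.63*s^4 - 3.39*s^3 - 0.18*s^2 + 6.8*s - 1.94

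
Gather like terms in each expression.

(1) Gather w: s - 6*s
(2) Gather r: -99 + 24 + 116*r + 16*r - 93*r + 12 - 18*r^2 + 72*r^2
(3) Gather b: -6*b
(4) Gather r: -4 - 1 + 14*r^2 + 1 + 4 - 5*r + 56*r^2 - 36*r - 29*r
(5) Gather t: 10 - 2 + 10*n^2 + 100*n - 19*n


(1) = -5*s
(2) = 54*r^2 + 39*r - 63
(3) = -6*b
(4) = 70*r^2 - 70*r
(5) = 10*n^2 + 81*n + 8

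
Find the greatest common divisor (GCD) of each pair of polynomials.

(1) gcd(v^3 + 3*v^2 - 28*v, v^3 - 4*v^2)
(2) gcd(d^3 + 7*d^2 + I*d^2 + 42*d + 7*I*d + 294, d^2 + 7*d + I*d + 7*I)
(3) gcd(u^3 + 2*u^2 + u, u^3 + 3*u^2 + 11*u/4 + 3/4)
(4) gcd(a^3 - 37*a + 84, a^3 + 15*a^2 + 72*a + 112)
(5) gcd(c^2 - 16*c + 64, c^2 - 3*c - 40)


(1) = v^2 - 4*v
(2) = d + 7
(3) = gcd(u*(u + 1)^2, (u + 1/2)*(u + 1)*(u + 3/2)) = u + 1
(4) = gcd((a - 4)*(a - 3)*(a + 7), (a + 4)^2*(a + 7)) = a + 7
(5) = gcd((c - 8)^2, (c - 8)*(c + 5)) = c - 8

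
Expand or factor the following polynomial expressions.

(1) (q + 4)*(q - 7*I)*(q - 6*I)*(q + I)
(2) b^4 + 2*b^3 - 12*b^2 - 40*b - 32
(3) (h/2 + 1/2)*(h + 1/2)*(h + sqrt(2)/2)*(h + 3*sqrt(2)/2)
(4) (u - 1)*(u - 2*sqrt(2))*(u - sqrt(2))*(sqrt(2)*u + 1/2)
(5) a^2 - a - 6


(1) = q^4 + 4*q^3 - 12*I*q^3 - 29*q^2 - 48*I*q^2 - 116*q - 42*I*q - 168*I
(2) = (b - 4)*(b + 2)^3
(3) = h^4/2 + 3*h^3/4 + sqrt(2)*h^3 + h^2 + 3*sqrt(2)*h^2/2 + sqrt(2)*h/2 + 9*h/8 + 3/8
(4) = sqrt(2)*u^4 - 11*u^3/2 - sqrt(2)*u^3 + 5*sqrt(2)*u^2/2 + 11*u^2/2 - 5*sqrt(2)*u/2 + 2*u - 2
(5) = (a - 3)*(a + 2)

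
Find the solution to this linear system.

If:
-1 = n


Then:
n = -1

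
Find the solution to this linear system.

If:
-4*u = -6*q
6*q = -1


Then:
q = -1/6
u = -1/4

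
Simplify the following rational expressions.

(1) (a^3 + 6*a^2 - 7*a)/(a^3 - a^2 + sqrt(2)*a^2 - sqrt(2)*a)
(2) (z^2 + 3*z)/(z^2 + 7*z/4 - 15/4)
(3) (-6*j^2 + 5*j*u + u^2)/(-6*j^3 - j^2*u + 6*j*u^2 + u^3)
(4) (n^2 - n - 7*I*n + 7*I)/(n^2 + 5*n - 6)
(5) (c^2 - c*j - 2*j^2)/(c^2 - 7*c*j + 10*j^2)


(1) = (a + 7)/(a + sqrt(2))
(2) = 4*z/(4*z - 5)
(3) = 1/(j + u)
(4) = (n - 7*I)/(n + 6)
(5) = (c + j)/(c - 5*j)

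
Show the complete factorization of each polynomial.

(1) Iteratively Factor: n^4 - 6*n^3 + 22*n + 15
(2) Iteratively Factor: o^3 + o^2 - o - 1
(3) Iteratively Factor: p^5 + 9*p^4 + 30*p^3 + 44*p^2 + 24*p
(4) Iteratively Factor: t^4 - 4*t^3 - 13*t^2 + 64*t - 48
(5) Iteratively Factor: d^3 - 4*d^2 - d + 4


(1) = (n + 1)*(n^3 - 7*n^2 + 7*n + 15) = (n - 3)*(n + 1)*(n^2 - 4*n - 5) = (n - 3)*(n + 1)^2*(n - 5)
(2) = (o + 1)*(o^2 - 1) = (o + 1)^2*(o - 1)
(3) = (p + 3)*(p^4 + 6*p^3 + 12*p^2 + 8*p) = (p + 2)*(p + 3)*(p^3 + 4*p^2 + 4*p) = (p + 2)^2*(p + 3)*(p^2 + 2*p) = p*(p + 2)^2*(p + 3)*(p + 2)
(4) = (t - 3)*(t^3 - t^2 - 16*t + 16) = (t - 3)*(t - 1)*(t^2 - 16) = (t - 3)*(t - 1)*(t + 4)*(t - 4)
(5) = (d - 1)*(d^2 - 3*d - 4) = (d - 1)*(d + 1)*(d - 4)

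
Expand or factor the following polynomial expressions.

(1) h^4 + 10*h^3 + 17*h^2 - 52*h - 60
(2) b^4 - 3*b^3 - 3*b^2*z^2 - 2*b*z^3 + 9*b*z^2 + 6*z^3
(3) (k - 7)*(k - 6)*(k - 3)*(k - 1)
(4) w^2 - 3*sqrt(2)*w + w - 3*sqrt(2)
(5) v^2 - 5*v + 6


(1) = (h - 2)*(h + 1)*(h + 5)*(h + 6)
(2) = (b - 3)*(b - 2*z)*(b + z)^2
(3) = k^4 - 17*k^3 + 97*k^2 - 207*k + 126
(4) = (w + 1)*(w - 3*sqrt(2))
(5) = (v - 3)*(v - 2)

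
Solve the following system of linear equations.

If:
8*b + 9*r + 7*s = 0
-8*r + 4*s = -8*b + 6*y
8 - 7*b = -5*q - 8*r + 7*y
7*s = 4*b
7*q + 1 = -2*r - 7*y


Then:
b = 153/1211
q = -649/1211
r = -204/1211
s = 612/8477
y = 3740/8477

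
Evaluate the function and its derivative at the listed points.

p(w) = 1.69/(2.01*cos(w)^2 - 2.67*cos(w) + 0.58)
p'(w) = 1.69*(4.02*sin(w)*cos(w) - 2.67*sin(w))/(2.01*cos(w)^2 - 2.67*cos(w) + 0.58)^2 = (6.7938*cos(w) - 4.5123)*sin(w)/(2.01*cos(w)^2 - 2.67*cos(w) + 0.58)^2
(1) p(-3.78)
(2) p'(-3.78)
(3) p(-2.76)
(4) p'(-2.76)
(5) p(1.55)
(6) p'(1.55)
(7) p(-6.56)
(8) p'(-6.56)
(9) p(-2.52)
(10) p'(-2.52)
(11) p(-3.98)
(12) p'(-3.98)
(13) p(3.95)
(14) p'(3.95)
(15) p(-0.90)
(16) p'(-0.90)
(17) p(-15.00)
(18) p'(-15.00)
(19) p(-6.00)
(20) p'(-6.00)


(1) = 0.42
(2) = -0.37
(3) = 0.35
(4) = 0.18
(5) = 3.22
(6) = -15.83
(7) = -13.15
(8) = -33.49
(9) = 0.41
(10) = 0.35
(11) = 0.52
(12) = -0.63
(13) = 0.50
(14) = 0.58
(15) = -5.58
(16) = 2.47
(17) = 0.45
(18) = 0.44
(19) = -12.94
(20) = 32.95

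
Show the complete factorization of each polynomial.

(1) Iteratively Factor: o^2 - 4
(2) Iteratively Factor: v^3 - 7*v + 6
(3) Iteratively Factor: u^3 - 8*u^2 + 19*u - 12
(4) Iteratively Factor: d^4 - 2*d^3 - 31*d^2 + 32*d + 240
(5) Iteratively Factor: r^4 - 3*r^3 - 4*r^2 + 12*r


(1) = (o + 2)*(o - 2)
(2) = (v - 1)*(v^2 + v - 6) = (v - 2)*(v - 1)*(v + 3)
(3) = (u - 4)*(u^2 - 4*u + 3) = (u - 4)*(u - 1)*(u - 3)
(4) = (d + 3)*(d^3 - 5*d^2 - 16*d + 80) = (d + 3)*(d + 4)*(d^2 - 9*d + 20) = (d - 4)*(d + 3)*(d + 4)*(d - 5)
(5) = (r - 2)*(r^3 - r^2 - 6*r) = (r - 2)*(r + 2)*(r^2 - 3*r) = (r - 3)*(r - 2)*(r + 2)*(r)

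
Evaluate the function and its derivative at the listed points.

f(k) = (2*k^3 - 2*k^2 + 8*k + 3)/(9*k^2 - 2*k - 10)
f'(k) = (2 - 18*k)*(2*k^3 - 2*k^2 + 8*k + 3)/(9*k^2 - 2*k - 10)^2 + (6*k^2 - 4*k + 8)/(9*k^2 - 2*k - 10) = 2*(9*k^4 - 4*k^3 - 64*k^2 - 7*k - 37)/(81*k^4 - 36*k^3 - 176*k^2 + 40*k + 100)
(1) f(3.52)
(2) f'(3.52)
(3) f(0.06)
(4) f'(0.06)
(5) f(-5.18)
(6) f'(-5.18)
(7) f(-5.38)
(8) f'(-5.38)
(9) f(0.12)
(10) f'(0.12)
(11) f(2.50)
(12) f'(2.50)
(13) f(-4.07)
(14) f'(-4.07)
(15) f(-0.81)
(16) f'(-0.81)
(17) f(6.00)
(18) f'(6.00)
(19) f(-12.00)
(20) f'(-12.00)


(1) = 0.99
(2) = 0.08
(3) = -0.34
(4) = -0.74
(5) = -1.53
(6) = 0.18
(7) = -1.57
(8) = 0.18
(9) = -0.39
(10) = -0.76
(11) = 1.01
(12) = -0.19
(13) = -1.34
(14) = 0.15
(15) = 2.37
(16) = -21.98
(17) = 1.36
(18) = 0.18
(19) = -2.93
(20) = 0.21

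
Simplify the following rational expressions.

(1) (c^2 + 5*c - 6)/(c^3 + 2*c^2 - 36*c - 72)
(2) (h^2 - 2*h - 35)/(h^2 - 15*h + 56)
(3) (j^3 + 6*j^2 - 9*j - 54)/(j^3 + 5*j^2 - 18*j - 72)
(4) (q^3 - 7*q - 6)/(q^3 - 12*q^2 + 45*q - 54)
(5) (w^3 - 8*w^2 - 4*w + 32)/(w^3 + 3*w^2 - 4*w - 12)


(1) = (c - 1)/(c^2 - 4*c - 12)
(2) = (h + 5)/(h - 8)
(3) = (j - 3)/(j - 4)
(4) = (q^2 + 3*q + 2)/(q^2 - 9*q + 18)
(5) = (w - 8)/(w + 3)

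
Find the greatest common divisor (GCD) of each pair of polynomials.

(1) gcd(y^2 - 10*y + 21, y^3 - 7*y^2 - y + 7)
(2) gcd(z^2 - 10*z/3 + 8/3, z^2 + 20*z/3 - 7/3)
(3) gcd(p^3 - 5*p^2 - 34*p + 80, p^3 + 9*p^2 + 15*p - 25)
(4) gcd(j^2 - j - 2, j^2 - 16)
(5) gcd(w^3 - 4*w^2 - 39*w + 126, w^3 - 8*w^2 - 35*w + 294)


(1) = gcd((y - 7)*(y - 3), (y - 7)*(y - 1)*(y + 1)) = y - 7
(2) = gcd((z - 2)*(z - 4/3), (z - 1/3)*(z + 7)) = 1
(3) = p + 5
(4) = gcd((j - 2)*(j + 1), (j - 4)*(j + 4)) = 1
(5) = w^2 - w - 42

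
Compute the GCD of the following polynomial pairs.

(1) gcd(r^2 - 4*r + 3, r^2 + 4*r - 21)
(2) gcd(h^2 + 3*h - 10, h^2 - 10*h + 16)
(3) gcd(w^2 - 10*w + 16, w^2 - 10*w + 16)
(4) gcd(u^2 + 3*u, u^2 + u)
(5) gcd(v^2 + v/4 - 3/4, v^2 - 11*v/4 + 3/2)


(1) = r - 3
(2) = gcd((h - 2)*(h + 5), (h - 8)*(h - 2)) = h - 2
(3) = w^2 - 10*w + 16
(4) = u
(5) = v - 3/4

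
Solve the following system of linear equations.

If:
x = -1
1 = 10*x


Then:
No Solution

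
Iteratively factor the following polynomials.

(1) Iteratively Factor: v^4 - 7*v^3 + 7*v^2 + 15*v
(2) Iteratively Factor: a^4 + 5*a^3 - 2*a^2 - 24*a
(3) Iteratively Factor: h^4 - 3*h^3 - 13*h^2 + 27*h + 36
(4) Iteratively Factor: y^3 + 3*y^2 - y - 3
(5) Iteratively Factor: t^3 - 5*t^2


(1) = (v - 3)*(v^3 - 4*v^2 - 5*v) = (v - 5)*(v - 3)*(v^2 + v) = (v - 5)*(v - 3)*(v + 1)*(v)
(2) = (a - 2)*(a^3 + 7*a^2 + 12*a) = (a - 2)*(a + 3)*(a^2 + 4*a) = (a - 2)*(a + 3)*(a + 4)*(a)
(3) = (h + 1)*(h^3 - 4*h^2 - 9*h + 36) = (h - 3)*(h + 1)*(h^2 - h - 12) = (h - 3)*(h + 1)*(h + 3)*(h - 4)
(4) = (y + 3)*(y^2 - 1) = (y - 1)*(y + 3)*(y + 1)
(5) = (t)*(t^2 - 5*t) = t*(t - 5)*(t)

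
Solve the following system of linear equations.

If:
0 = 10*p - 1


Then:
p = 1/10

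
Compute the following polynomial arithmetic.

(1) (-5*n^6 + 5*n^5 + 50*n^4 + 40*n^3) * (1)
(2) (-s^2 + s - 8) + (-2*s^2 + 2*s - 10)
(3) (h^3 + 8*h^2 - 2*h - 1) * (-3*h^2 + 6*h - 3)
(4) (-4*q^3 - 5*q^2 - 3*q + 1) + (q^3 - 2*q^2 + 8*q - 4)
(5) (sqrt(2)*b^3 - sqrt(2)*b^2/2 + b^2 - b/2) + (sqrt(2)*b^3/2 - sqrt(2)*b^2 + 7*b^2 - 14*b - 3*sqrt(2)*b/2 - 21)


(1) = -5*n^6 + 5*n^5 + 50*n^4 + 40*n^3
(2) = -3*s^2 + 3*s - 18
(3) = -3*h^5 - 18*h^4 + 51*h^3 - 33*h^2 + 3
(4) = -3*q^3 - 7*q^2 + 5*q - 3
(5) = 3*sqrt(2)*b^3/2 - 3*sqrt(2)*b^2/2 + 8*b^2 - 29*b/2 - 3*sqrt(2)*b/2 - 21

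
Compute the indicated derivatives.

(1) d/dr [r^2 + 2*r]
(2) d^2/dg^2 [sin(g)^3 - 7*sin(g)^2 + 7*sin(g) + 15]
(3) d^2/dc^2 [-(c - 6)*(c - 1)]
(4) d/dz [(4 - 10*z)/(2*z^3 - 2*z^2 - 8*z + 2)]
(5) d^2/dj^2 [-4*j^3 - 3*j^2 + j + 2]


(1) = 2*r + 2
(2) = -9*sin(g)^3 + 28*sin(g)^2 - sin(g) - 14
(3) = -2
(4) = (-5*z^3 + 5*z^2 + 20*z - (5*z - 2)*(-3*z^2 + 2*z + 4) - 5)/(z^3 - z^2 - 4*z + 1)^2
(5) = -24*j - 6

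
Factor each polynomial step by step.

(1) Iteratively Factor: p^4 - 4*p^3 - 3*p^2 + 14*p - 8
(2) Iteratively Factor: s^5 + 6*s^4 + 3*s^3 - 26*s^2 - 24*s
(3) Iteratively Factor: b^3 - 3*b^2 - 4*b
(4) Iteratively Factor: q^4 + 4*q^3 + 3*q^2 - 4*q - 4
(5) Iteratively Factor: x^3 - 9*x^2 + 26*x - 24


(1) = (p - 1)*(p^3 - 3*p^2 - 6*p + 8) = (p - 1)*(p + 2)*(p^2 - 5*p + 4) = (p - 1)^2*(p + 2)*(p - 4)
(2) = (s - 2)*(s^4 + 8*s^3 + 19*s^2 + 12*s) = (s - 2)*(s + 4)*(s^3 + 4*s^2 + 3*s) = s*(s - 2)*(s + 4)*(s^2 + 4*s + 3) = s*(s - 2)*(s + 3)*(s + 4)*(s + 1)
(3) = (b)*(b^2 - 3*b - 4) = b*(b + 1)*(b - 4)
(4) = (q + 2)*(q^3 + 2*q^2 - q - 2) = (q - 1)*(q + 2)*(q^2 + 3*q + 2) = (q - 1)*(q + 1)*(q + 2)*(q + 2)
(5) = (x - 3)*(x^2 - 6*x + 8) = (x - 3)*(x - 2)*(x - 4)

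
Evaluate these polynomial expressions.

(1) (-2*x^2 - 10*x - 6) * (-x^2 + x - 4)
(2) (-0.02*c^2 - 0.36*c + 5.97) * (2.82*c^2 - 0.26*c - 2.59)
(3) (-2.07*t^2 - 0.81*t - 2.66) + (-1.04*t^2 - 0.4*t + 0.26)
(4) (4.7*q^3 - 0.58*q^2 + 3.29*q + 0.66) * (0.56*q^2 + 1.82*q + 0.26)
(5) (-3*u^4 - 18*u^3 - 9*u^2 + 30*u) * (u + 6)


(1) = 2*x^4 + 8*x^3 + 4*x^2 + 34*x + 24
(2) = -0.0564*c^4 - 1.01*c^3 + 16.9808*c^2 - 0.6198*c - 15.4623
(3) = -3.11*t^2 - 1.21*t - 2.4
(4) = 2.632*q^5 + 8.2292*q^4 + 2.0088*q^3 + 6.2066*q^2 + 2.0566*q + 0.1716
(5) = -3*u^5 - 36*u^4 - 117*u^3 - 24*u^2 + 180*u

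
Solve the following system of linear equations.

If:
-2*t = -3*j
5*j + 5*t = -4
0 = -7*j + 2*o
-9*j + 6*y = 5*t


Then:
j = -8/25
o = -28/25
t = -12/25
y = -22/25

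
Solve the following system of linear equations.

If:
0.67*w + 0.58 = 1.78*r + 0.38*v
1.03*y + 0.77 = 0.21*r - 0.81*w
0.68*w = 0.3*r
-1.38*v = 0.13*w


Then:
r = 0.39
v = -0.02
w = 0.17
y = -0.80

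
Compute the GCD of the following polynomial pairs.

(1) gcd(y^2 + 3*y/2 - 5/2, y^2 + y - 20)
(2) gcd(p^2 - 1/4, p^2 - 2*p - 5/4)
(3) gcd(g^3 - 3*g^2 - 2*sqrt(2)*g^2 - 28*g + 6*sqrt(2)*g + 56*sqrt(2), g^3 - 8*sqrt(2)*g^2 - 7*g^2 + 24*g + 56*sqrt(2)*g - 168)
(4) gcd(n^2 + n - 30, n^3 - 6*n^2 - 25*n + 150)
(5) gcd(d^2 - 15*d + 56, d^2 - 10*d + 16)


(1) = gcd((y - 1)*(y + 5/2), (y - 4)*(y + 5)) = 1
(2) = p + 1/2
(3) = gcd((g - 7)*(g + 4)*(g - 2*sqrt(2)), (g - 7)*(g - 6*sqrt(2))*(g - 2*sqrt(2))) = g^2 + g*(-7 - 2*sqrt(2)) + 14*sqrt(2)
(4) = n - 5
(5) = gcd((d - 8)*(d - 7), (d - 8)*(d - 2)) = d - 8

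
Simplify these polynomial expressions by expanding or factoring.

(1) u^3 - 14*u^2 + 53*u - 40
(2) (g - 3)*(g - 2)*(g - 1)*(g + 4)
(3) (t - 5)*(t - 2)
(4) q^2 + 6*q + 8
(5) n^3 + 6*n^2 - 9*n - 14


(1) = (u - 8)*(u - 5)*(u - 1)
(2) = g^4 - 2*g^3 - 13*g^2 + 38*g - 24
(3) = t^2 - 7*t + 10
(4) = (q + 2)*(q + 4)
(5) = (n - 2)*(n + 1)*(n + 7)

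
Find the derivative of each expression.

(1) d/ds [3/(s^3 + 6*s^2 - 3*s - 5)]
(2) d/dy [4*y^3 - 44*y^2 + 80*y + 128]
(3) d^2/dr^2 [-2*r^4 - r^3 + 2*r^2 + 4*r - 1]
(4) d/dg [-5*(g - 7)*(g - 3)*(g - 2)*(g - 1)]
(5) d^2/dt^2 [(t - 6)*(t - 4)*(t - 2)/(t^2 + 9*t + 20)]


(1) = 9*(-s^2 - 4*s + 1)/(s^3 + 6*s^2 - 3*s - 5)^2
(2) = 12*y^2 - 88*y + 80
(3) = -24*r^2 - 6*r + 4
(4) = -20*g^3 + 195*g^2 - 530*g + 415
(5) = 6*(71*t^3 + 372*t^2 - 912*t - 5216)/(t^6 + 27*t^5 + 303*t^4 + 1809*t^3 + 6060*t^2 + 10800*t + 8000)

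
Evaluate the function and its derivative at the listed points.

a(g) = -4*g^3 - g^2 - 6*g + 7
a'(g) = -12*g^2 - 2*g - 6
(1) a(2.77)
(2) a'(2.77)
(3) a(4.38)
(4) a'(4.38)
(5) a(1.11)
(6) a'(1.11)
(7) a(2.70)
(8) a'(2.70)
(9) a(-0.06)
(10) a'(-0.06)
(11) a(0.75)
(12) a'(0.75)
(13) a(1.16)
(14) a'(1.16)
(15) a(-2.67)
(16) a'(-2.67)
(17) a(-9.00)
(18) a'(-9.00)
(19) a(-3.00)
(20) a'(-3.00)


(1) = -102.31
(2) = -103.61
(3) = -374.58
(4) = -244.97
(5) = -6.36
(6) = -23.01
(7) = -95.22
(8) = -98.88
(9) = 7.36
(10) = -5.92
(11) = 0.25
(12) = -14.25
(13) = -7.55
(14) = -24.47
(15) = 92.03
(16) = -86.21
(17) = 2896.00
(18) = -960.00
(19) = 124.00
(20) = -108.00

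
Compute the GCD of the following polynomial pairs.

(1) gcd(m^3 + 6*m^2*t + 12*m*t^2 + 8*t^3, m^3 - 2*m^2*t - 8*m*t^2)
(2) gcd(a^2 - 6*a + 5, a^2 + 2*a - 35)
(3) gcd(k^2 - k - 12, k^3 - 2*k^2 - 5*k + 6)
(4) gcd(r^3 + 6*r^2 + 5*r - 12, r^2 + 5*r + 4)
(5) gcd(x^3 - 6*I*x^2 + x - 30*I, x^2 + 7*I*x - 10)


(1) = m + 2*t
(2) = a - 5
(3) = gcd((k - 4)*(k + 3), (k - 3)*(k - 1)*(k + 2)) = 1
(4) = r + 4
(5) = x + 2*I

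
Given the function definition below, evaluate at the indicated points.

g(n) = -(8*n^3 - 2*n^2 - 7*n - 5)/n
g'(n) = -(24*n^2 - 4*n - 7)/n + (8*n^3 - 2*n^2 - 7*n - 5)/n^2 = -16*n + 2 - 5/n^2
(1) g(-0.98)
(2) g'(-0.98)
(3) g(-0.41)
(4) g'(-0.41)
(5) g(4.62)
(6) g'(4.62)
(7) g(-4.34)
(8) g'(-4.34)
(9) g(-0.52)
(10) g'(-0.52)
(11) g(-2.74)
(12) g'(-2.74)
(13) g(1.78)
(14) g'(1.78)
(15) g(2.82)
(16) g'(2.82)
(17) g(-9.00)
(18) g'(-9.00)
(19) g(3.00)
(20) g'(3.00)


(1) = -7.75
(2) = 12.47
(3) = -7.36
(4) = -21.18
(5) = -153.43
(6) = -72.15
(7) = -153.52
(8) = 71.17
(9) = -5.82
(10) = -8.17
(11) = -60.37
(12) = 45.17
(13) = -11.98
(14) = -28.06
(15) = -49.21
(16) = -43.75
(17) = -659.56
(18) = 145.94
(19) = -57.33
(20) = -46.56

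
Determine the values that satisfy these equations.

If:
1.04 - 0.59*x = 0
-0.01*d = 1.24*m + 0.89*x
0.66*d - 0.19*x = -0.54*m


Then:
d = 1.55
m = -1.28
x = 1.76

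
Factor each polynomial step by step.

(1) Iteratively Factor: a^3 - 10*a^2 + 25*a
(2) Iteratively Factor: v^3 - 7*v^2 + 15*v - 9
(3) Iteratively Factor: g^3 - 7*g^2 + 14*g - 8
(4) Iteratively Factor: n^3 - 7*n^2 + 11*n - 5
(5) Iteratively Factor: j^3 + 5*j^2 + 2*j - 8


(1) = (a - 5)*(a^2 - 5*a) = (a - 5)^2*(a)
(2) = (v - 1)*(v^2 - 6*v + 9) = (v - 3)*(v - 1)*(v - 3)
(3) = (g - 2)*(g^2 - 5*g + 4) = (g - 2)*(g - 1)*(g - 4)
(4) = (n - 5)*(n^2 - 2*n + 1) = (n - 5)*(n - 1)*(n - 1)
(5) = (j + 2)*(j^2 + 3*j - 4) = (j - 1)*(j + 2)*(j + 4)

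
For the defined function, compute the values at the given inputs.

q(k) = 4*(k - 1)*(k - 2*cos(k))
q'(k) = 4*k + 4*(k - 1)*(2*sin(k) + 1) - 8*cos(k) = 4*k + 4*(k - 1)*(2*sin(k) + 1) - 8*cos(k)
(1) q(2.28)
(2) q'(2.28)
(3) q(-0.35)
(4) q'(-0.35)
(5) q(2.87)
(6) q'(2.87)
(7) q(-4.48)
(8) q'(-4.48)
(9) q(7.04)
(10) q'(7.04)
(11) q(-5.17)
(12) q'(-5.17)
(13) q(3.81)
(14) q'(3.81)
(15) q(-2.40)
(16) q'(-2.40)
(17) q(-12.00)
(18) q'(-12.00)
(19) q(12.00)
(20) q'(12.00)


(1) = 18.34
(2) = 27.22
(3) = 12.04
(4) = -10.61
(5) = 35.88
(6) = 30.68
(7) = 88.11
(8) = -80.66
(9) = 134.96
(10) = 79.68
(11) = 149.40
(12) = -93.18
(13) = 60.47
(14) = 18.83
(15) = 12.58
(16) = 1.07
(17) = 711.76
(18) = -162.55
(19) = 453.74
(20) = 38.03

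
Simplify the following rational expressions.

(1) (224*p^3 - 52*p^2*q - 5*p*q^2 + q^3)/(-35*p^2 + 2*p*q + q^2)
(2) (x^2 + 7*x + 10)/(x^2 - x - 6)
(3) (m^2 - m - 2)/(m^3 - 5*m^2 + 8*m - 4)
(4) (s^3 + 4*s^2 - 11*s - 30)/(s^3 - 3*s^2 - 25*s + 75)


(1) = (-32*p^2 + 12*p*q - q^2)/(5*p - q)
(2) = (x + 5)/(x - 3)
(3) = (m + 1)/(m^2 - 3*m + 2)
(4) = (s + 2)/(s - 5)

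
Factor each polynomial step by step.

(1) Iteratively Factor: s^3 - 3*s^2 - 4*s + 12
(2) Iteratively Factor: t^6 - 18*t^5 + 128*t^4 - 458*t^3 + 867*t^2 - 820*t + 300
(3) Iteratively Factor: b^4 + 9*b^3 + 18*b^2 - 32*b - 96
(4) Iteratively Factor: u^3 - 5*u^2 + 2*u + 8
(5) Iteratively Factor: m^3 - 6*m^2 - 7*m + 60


(1) = (s + 2)*(s^2 - 5*s + 6) = (s - 2)*(s + 2)*(s - 3)
(2) = (t - 2)*(t^5 - 16*t^4 + 96*t^3 - 266*t^2 + 335*t - 150) = (t - 2)^2*(t^4 - 14*t^3 + 68*t^2 - 130*t + 75) = (t - 5)*(t - 2)^2*(t^3 - 9*t^2 + 23*t - 15) = (t - 5)*(t - 2)^2*(t - 1)*(t^2 - 8*t + 15) = (t - 5)*(t - 3)*(t - 2)^2*(t - 1)*(t - 5)
(3) = (b - 2)*(b^3 + 11*b^2 + 40*b + 48) = (b - 2)*(b + 3)*(b^2 + 8*b + 16) = (b - 2)*(b + 3)*(b + 4)*(b + 4)
(4) = (u - 4)*(u^2 - u - 2) = (u - 4)*(u + 1)*(u - 2)
(5) = (m + 3)*(m^2 - 9*m + 20) = (m - 4)*(m + 3)*(m - 5)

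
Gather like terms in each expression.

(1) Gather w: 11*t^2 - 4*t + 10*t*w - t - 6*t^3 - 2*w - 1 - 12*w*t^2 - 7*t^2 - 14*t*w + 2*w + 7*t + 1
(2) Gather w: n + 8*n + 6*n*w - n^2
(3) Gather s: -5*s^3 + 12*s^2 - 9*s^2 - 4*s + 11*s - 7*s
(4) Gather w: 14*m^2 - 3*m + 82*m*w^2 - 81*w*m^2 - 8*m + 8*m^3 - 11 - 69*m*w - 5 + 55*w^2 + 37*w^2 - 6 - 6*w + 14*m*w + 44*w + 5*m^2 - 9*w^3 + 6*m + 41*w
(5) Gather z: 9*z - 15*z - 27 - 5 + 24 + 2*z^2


(1) = -6*t^3 + 4*t^2 + 2*t + w*(-12*t^2 - 4*t)
(2) = -n^2 + 6*n*w + 9*n
(3) = -5*s^3 + 3*s^2
(4) = 8*m^3 + 19*m^2 - 5*m - 9*w^3 + w^2*(82*m + 92) + w*(-81*m^2 - 55*m + 79) - 22
(5) = 2*z^2 - 6*z - 8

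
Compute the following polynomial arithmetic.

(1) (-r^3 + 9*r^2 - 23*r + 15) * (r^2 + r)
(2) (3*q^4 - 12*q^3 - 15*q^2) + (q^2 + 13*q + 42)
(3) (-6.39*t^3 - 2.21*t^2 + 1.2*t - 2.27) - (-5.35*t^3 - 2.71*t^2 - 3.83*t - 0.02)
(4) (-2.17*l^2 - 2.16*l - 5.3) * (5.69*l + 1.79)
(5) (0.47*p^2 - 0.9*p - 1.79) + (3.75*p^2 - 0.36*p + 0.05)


(1) = -r^5 + 8*r^4 - 14*r^3 - 8*r^2 + 15*r
(2) = 3*q^4 - 12*q^3 - 14*q^2 + 13*q + 42
(3) = -1.04*t^3 + 0.5*t^2 + 5.03*t - 2.25
(4) = -12.3473*l^3 - 16.1747*l^2 - 34.0234*l - 9.487
(5) = 4.22*p^2 - 1.26*p - 1.74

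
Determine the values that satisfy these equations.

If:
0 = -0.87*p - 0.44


Then:
p = -0.51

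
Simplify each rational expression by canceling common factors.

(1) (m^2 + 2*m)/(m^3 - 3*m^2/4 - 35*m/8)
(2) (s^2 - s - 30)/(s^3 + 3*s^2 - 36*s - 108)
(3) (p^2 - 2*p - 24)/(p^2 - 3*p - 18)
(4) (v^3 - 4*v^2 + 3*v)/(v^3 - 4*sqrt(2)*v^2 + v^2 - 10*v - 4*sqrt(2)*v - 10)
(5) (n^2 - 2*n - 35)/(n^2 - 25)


(1) = (8*m + 16)/(8*m^2 - 6*m - 35)
(2) = (s + 5)/(s^2 + 9*s + 18)
(3) = (p + 4)/(p + 3)
(4) = (v^3 - 4*v^2 + 3*v)/(v^3 + v^2*(1 - 4*sqrt(2)) + v*(-10 - 4*sqrt(2)) - 10)
(5) = (n - 7)/(n - 5)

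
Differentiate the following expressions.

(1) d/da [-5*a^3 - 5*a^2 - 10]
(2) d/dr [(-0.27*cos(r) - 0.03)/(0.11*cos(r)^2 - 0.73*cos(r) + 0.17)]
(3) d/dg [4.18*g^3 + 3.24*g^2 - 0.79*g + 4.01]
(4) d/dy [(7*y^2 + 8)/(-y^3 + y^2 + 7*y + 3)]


(1) = 5*a*(-3*a - 2)
(2) = (-0.0297*cos(r)^2 - 0.0066*cos(r) + 0.0678)*sin(r)/(0.0121*cos(r)^4 - 0.1606*cos(r)^3 + 0.5703*cos(r)^2 - 0.2482*cos(r) + 0.0289)
(3) = 12.54*g^2 + 6.48*g - 0.79
(4) = (7*y^4 + 73*y^2 + 26*y - 56)/(y^6 - 2*y^5 - 13*y^4 + 8*y^3 + 55*y^2 + 42*y + 9)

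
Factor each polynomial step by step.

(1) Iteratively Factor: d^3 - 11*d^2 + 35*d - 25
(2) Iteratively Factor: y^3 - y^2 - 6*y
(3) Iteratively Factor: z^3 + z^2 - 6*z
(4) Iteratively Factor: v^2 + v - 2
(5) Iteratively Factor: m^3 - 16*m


(1) = (d - 1)*(d^2 - 10*d + 25) = (d - 5)*(d - 1)*(d - 5)
(2) = (y + 2)*(y^2 - 3*y) = (y - 3)*(y + 2)*(y)
(3) = (z)*(z^2 + z - 6) = z*(z + 3)*(z - 2)
(4) = (v - 1)*(v + 2)
(5) = (m + 4)*(m^2 - 4*m) = m*(m + 4)*(m - 4)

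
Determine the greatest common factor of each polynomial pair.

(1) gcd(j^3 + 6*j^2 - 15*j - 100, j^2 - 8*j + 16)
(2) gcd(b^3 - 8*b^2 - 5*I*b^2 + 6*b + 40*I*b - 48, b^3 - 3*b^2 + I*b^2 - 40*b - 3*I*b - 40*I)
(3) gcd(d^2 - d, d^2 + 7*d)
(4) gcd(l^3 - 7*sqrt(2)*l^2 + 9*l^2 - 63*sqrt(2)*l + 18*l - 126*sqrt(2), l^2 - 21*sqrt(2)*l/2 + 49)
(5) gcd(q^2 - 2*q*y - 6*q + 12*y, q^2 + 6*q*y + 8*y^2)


(1) = j - 4
(2) = gcd((b - 8)*(b - 6*I)*(b + I), (b - 8)*(b + 5)*(b + I)) = b^2 + b*(-8 + I) - 8*I
(3) = d
(4) = l - 7*sqrt(2)
(5) = 1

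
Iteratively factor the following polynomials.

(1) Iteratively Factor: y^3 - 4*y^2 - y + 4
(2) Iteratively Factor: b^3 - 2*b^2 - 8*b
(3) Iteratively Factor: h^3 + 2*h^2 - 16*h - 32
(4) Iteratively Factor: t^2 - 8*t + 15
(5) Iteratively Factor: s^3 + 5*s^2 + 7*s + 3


(1) = (y - 1)*(y^2 - 3*y - 4) = (y - 4)*(y - 1)*(y + 1)
(2) = (b + 2)*(b^2 - 4*b) = (b - 4)*(b + 2)*(b)
(3) = (h + 4)*(h^2 - 2*h - 8) = (h - 4)*(h + 4)*(h + 2)
(4) = (t - 3)*(t - 5)
(5) = (s + 1)*(s^2 + 4*s + 3) = (s + 1)^2*(s + 3)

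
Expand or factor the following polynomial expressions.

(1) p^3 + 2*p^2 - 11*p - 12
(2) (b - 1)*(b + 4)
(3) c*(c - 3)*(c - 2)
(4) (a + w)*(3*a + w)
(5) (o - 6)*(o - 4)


(1) = (p - 3)*(p + 1)*(p + 4)
(2) = b^2 + 3*b - 4
(3) = c^3 - 5*c^2 + 6*c
(4) = 3*a^2 + 4*a*w + w^2
(5) = o^2 - 10*o + 24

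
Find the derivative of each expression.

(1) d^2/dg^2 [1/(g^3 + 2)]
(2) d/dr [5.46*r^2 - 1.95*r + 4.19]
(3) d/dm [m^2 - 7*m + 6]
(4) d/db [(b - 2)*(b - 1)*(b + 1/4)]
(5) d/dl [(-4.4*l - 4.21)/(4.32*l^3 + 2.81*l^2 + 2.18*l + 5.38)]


(1) = 12*g*(g^3 - 1)/(g^3 + 2)^3
(2) = 10.92*r - 1.95
(3) = 2*m - 7
(4) = 3*b^2 - 11*b/2 + 5/4
(5) = (38.016*l^3 + 66.9256*l^2 + 23.6602*l - 14.4942)/(18.6624*l^6 + 24.2784*l^5 + 26.7313*l^4 + 58.7348*l^3 + 34.988*l^2 + 23.4568*l + 28.9444)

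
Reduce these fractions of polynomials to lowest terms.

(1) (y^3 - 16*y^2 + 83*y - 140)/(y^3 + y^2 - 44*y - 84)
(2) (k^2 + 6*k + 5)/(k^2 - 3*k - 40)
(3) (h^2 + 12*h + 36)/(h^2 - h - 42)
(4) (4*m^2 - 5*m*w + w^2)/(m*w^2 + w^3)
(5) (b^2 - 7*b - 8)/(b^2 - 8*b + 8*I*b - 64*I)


(1) = (y^2 - 9*y + 20)/(y^2 + 8*y + 12)
(2) = (k + 1)/(k - 8)
(3) = (h + 6)/(h - 7)
(4) = (4*m^2 - 5*m*w + w^2)/(m*w^2 + w^3)
(5) = (b + 1)/(b + 8*I)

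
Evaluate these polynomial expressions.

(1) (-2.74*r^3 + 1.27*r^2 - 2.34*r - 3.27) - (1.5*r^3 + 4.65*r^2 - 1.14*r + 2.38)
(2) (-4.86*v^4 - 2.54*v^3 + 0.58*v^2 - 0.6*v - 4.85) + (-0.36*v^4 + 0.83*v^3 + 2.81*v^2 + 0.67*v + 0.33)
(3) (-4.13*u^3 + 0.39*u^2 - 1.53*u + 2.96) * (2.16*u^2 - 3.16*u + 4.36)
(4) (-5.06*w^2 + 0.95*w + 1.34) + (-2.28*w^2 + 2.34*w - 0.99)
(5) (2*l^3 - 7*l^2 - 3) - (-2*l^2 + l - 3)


(1) = -4.24*r^3 - 3.38*r^2 - 1.2*r - 5.65
(2) = -5.22*v^4 - 1.71*v^3 + 3.39*v^2 + 0.07*v - 4.52
(3) = -8.9208*u^5 + 13.8932*u^4 - 22.544*u^3 + 12.9288*u^2 - 16.0244*u + 12.9056
(4) = -7.34*w^2 + 3.29*w + 0.35
(5) = 2*l^3 - 5*l^2 - l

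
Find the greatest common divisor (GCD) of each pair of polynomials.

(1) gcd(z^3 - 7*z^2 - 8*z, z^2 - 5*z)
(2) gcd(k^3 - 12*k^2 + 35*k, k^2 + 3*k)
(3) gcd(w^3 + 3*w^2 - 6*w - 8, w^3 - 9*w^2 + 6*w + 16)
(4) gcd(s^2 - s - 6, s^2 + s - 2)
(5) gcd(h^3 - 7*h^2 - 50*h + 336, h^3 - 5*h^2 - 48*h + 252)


(1) = gcd(z*(z - 8)*(z + 1), z*(z - 5)) = z
(2) = gcd(k*(k - 7)*(k - 5), k*(k + 3)) = k
(3) = gcd((w - 2)*(w + 1)*(w + 4), (w - 8)*(w - 2)*(w + 1)) = w^2 - w - 2
(4) = gcd((s - 3)*(s + 2), (s - 1)*(s + 2)) = s + 2
(5) = gcd((h - 8)*(h - 6)*(h + 7), (h - 6)^2*(h + 7)) = h^2 + h - 42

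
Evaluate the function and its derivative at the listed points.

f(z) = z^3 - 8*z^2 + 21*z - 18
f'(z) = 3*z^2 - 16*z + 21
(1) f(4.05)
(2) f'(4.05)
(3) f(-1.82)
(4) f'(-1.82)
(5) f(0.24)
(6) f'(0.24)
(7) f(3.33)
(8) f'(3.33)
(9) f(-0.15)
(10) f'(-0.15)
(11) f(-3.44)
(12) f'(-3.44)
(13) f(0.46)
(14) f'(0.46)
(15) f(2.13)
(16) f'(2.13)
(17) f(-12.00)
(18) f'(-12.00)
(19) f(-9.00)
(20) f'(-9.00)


(1) = 2.26
(2) = 5.41
(3) = -88.75
(4) = 60.06
(5) = -13.41
(6) = 17.33
(7) = 0.14
(8) = 0.99
(9) = -21.33
(10) = 23.47
(11) = -225.62
(12) = 111.54
(13) = -9.94
(14) = 14.27
(15) = 0.10
(16) = 0.53
(17) = -3150.00
(18) = 645.00
(19) = -1584.00
(20) = 408.00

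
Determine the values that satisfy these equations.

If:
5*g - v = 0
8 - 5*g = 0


Then:
g = 8/5
v = 8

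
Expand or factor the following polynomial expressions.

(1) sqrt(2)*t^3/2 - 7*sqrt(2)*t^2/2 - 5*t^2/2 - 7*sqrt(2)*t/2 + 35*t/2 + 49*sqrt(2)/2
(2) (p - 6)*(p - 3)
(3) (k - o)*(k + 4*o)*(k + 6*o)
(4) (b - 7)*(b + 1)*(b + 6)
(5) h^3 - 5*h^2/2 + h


(1) = (t - 7)*(t - 7*sqrt(2)/2)*(sqrt(2)*t/2 + 1)
(2) = p^2 - 9*p + 18
(3) = k^3 + 9*k^2*o + 14*k*o^2 - 24*o^3
(4) = b^3 - 43*b - 42
(5) = h*(h - 2)*(h - 1/2)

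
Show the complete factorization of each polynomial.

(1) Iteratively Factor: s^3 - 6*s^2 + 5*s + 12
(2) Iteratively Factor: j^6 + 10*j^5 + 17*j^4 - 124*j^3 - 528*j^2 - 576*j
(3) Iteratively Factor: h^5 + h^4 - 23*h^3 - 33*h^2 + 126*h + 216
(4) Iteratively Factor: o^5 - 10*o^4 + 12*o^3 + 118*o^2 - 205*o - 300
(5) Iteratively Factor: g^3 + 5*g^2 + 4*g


(1) = (s + 1)*(s^2 - 7*s + 12) = (s - 3)*(s + 1)*(s - 4)
(2) = (j)*(j^5 + 10*j^4 + 17*j^3 - 124*j^2 - 528*j - 576) = j*(j - 4)*(j^4 + 14*j^3 + 73*j^2 + 168*j + 144) = j*(j - 4)*(j + 3)*(j^3 + 11*j^2 + 40*j + 48) = j*(j - 4)*(j + 3)*(j + 4)*(j^2 + 7*j + 12) = j*(j - 4)*(j + 3)^2*(j + 4)*(j + 4)
(3) = (h + 3)*(h^4 - 2*h^3 - 17*h^2 + 18*h + 72) = (h - 3)*(h + 3)*(h^3 + h^2 - 14*h - 24) = (h - 3)*(h + 2)*(h + 3)*(h^2 - h - 12) = (h - 3)*(h + 2)*(h + 3)^2*(h - 4)
(4) = (o + 1)*(o^4 - 11*o^3 + 23*o^2 + 95*o - 300) = (o + 1)*(o + 3)*(o^3 - 14*o^2 + 65*o - 100) = (o - 5)*(o + 1)*(o + 3)*(o^2 - 9*o + 20) = (o - 5)^2*(o + 1)*(o + 3)*(o - 4)
(5) = (g)*(g^2 + 5*g + 4) = g*(g + 4)*(g + 1)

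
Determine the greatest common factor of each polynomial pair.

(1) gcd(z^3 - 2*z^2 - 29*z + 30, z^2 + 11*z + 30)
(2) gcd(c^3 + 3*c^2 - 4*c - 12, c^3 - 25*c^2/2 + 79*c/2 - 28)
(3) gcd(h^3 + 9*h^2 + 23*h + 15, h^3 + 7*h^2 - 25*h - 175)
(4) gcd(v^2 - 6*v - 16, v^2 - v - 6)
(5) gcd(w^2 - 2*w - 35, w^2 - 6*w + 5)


(1) = gcd((z - 6)*(z - 1)*(z + 5), (z + 5)*(z + 6)) = z + 5
(2) = gcd((c - 2)*(c + 2)*(c + 3), (c - 8)*(c - 7/2)*(c - 1)) = 1
(3) = h + 5
(4) = gcd((v - 8)*(v + 2), (v - 3)*(v + 2)) = v + 2
(5) = 1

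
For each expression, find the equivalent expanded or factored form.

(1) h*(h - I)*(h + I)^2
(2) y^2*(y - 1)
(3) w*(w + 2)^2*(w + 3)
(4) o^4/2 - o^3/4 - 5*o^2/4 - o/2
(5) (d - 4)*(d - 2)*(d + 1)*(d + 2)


(1) = h^4 + I*h^3 + h^2 + I*h
(2) = y^3 - y^2
(3) = w^4 + 7*w^3 + 16*w^2 + 12*w
(4) = o*(o/2 + 1/2)*(o - 2)*(o + 1/2)
(5) = d^4 - 3*d^3 - 8*d^2 + 12*d + 16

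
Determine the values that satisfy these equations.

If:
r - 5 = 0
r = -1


Then:
No Solution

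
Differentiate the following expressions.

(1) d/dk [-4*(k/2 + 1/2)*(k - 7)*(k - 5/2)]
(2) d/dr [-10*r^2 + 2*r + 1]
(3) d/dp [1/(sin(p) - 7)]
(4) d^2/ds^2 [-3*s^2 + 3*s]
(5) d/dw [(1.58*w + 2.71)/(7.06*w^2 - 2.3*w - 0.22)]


(1) = -6*k^2 + 34*k - 16
(2) = 2 - 20*r
(3) = -cos(p)/(sin(p) - 7)^2
(4) = -6
(5) = (-11.1548*w^2 - 38.2652*w + 5.8854)/(49.8436*w^4 - 32.476*w^3 + 2.1836*w^2 + 1.012*w + 0.0484)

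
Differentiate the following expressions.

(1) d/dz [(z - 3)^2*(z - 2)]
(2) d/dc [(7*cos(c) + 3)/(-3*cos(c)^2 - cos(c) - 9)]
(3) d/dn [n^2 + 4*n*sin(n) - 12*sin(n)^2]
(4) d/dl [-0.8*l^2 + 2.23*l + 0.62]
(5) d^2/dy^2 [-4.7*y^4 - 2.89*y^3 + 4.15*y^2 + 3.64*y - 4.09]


(1) = (z - 3)*(3*z - 7)
(2) = (21*sin(c)^2 - 18*cos(c) + 39)*sin(c)/(3*cos(c)^2 + cos(c) + 9)^2
(3) = 4*n*cos(n) + 2*n + 4*sin(n) - 12*sin(2*n)
(4) = 2.23 - 1.6*l
(5) = -56.4*y^2 - 17.34*y + 8.3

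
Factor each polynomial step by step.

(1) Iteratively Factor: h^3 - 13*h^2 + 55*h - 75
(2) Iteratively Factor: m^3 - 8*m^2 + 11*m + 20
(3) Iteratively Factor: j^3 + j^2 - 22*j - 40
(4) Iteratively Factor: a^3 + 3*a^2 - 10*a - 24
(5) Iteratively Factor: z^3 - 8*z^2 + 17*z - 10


(1) = (h - 3)*(h^2 - 10*h + 25) = (h - 5)*(h - 3)*(h - 5)
(2) = (m - 5)*(m^2 - 3*m - 4) = (m - 5)*(m - 4)*(m + 1)
(3) = (j - 5)*(j^2 + 6*j + 8) = (j - 5)*(j + 4)*(j + 2)
(4) = (a - 3)*(a^2 + 6*a + 8) = (a - 3)*(a + 4)*(a + 2)
(5) = (z - 2)*(z^2 - 6*z + 5) = (z - 2)*(z - 1)*(z - 5)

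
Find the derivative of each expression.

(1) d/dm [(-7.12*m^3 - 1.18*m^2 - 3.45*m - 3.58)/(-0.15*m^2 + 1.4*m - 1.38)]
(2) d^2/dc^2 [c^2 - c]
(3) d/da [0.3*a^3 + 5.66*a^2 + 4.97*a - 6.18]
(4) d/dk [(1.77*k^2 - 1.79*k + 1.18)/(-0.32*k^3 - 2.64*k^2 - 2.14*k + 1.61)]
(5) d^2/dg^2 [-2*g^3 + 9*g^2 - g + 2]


(1) = (1.068*m^4 - 19.936*m^3 + 27.3073*m^2 + 2.1828*m + 9.773)/(0.0225*m^4 - 0.42*m^3 + 2.374*m^2 - 3.864*m + 1.9044)
(2) = 2
(3) = 0.9*a^2 + 11.32*a + 4.97
(4) = (0.5664*k^4 - 1.1456*k^3 - 7.3806*k^2 + 11.9298*k - 0.3567)/(0.1024*k^6 + 1.6896*k^5 + 8.3392*k^4 + 10.2688*k^3 - 3.9212*k^2 - 6.8908*k + 2.5921)
(5) = 18 - 12*g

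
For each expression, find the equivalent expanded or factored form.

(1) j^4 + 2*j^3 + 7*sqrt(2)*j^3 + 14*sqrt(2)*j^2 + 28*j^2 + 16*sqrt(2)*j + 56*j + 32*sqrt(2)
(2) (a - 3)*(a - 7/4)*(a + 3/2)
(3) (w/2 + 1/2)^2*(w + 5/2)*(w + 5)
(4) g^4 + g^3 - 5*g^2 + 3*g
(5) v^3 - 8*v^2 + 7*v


(1) = (j + 2)*(j + sqrt(2))*(j + 2*sqrt(2))*(j + 4*sqrt(2))
(2) = a^3 - 13*a^2/4 - 15*a/8 + 63/8
(3) = w^4/4 + 19*w^3/8 + 57*w^2/8 + 65*w/8 + 25/8
(4) = g*(g - 1)^2*(g + 3)
(5) = v*(v - 7)*(v - 1)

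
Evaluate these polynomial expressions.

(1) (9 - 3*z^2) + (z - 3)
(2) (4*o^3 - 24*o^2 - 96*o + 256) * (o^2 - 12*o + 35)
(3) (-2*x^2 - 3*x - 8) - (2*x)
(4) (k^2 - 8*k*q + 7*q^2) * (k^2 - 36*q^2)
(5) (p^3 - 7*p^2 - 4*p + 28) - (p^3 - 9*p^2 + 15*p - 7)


(1) = -3*z^2 + z + 6
(2) = 4*o^5 - 72*o^4 + 332*o^3 + 568*o^2 - 6432*o + 8960
(3) = -2*x^2 - 5*x - 8
(4) = k^4 - 8*k^3*q - 29*k^2*q^2 + 288*k*q^3 - 252*q^4
(5) = 2*p^2 - 19*p + 35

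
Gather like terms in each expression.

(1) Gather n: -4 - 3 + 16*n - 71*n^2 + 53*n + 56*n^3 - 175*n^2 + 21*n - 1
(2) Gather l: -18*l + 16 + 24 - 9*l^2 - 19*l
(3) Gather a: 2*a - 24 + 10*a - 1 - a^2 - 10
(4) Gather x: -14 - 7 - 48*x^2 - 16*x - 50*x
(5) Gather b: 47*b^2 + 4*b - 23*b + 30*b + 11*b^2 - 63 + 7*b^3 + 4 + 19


(1) = 56*n^3 - 246*n^2 + 90*n - 8
(2) = -9*l^2 - 37*l + 40
(3) = -a^2 + 12*a - 35
(4) = -48*x^2 - 66*x - 21
(5) = 7*b^3 + 58*b^2 + 11*b - 40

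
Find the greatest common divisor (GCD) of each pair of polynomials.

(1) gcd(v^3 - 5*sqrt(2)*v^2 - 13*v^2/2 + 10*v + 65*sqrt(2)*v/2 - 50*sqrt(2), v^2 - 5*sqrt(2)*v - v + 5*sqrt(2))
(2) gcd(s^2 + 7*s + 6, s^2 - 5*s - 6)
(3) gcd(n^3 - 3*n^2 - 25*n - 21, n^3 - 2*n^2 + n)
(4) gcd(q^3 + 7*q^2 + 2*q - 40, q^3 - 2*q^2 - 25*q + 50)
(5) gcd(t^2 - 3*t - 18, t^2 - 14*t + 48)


(1) = v - 5*sqrt(2)
(2) = gcd((s + 1)*(s + 6), (s - 6)*(s + 1)) = s + 1
(3) = gcd((n - 7)*(n + 1)*(n + 3), n*(n - 1)^2) = 1
(4) = q^2 + 3*q - 10
(5) = gcd((t - 6)*(t + 3), (t - 8)*(t - 6)) = t - 6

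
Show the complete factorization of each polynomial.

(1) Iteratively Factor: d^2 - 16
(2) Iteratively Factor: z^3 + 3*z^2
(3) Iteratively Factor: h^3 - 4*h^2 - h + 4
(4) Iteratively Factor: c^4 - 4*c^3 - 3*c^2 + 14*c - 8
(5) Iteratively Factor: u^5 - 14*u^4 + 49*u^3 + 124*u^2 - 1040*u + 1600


(1) = (d - 4)*(d + 4)
(2) = (z)*(z^2 + 3*z) = z*(z + 3)*(z)
(3) = (h + 1)*(h^2 - 5*h + 4) = (h - 1)*(h + 1)*(h - 4)
(4) = (c + 2)*(c^3 - 6*c^2 + 9*c - 4) = (c - 1)*(c + 2)*(c^2 - 5*c + 4) = (c - 1)^2*(c + 2)*(c - 4)
(5) = (u - 5)*(u^4 - 9*u^3 + 4*u^2 + 144*u - 320) = (u - 5)*(u + 4)*(u^3 - 13*u^2 + 56*u - 80) = (u - 5)*(u - 4)*(u + 4)*(u^2 - 9*u + 20) = (u - 5)*(u - 4)^2*(u + 4)*(u - 5)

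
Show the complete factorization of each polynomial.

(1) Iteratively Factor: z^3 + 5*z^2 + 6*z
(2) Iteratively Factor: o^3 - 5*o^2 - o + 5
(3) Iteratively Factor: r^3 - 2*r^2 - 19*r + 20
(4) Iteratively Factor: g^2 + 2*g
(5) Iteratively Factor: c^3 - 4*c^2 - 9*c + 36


(1) = (z + 2)*(z^2 + 3*z) = z*(z + 2)*(z + 3)
(2) = (o - 5)*(o^2 - 1) = (o - 5)*(o + 1)*(o - 1)
(3) = (r - 5)*(r^2 + 3*r - 4) = (r - 5)*(r - 1)*(r + 4)
(4) = (g + 2)*(g)
(5) = (c - 3)*(c^2 - c - 12) = (c - 3)*(c + 3)*(c - 4)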